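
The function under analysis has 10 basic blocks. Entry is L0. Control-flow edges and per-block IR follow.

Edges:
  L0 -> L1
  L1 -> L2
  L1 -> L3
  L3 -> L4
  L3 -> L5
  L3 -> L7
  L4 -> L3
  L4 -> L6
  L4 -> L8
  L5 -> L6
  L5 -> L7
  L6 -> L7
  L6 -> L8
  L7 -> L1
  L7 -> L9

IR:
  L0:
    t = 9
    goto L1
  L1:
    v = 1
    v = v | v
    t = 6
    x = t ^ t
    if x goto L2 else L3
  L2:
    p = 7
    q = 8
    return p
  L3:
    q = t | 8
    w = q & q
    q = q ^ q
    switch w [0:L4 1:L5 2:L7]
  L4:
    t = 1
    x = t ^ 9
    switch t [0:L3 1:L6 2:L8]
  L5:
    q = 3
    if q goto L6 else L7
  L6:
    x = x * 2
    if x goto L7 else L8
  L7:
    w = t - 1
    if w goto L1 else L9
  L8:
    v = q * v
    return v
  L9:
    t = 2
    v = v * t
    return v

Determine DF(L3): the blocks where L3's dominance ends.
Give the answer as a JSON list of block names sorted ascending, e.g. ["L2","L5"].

idom tree: L1←L0 L2←L1 L3←L1 L4←L3 L5←L3 L6←L3 L7←L3 L8←L3 L9←L7
Join-block Dom:
  L1: preds {L0,L7}: {L0} ∩ {L0,L1,L3,L7} = {L0}; idom=L0
  L3: preds {L1,L4}: {L0,L1} ∩ {L0,L1,L3,L4} = {L0,L1}; idom=L1
  L6: preds {L4,L5}: {L0,L1,L3,L4} ∩ {L0,L1,L3,L5} = {L0,L1,L3}; idom=L3
  L7: preds {L3,L5,L6}: {L0,L1,L3} ∩ {L0,L1,L3,L5} ∩ {L0,L1,L3,L6} = {L0,L1,L3}; idom=L3
  L8: preds {L4,L6}: {L0,L1,L3,L4} ∩ {L0,L1,L3,L6} = {L0,L1,L3}; idom=L3

DF walk-up:
  join L1 pred L0: · stop@L0
  join L1 pred L7: L7→L3→L1 stop@L0
  join L3 pred L1: · stop@L1
  join L3 pred L4: L4→L3 stop@L1
  join L6 pred L4: L4 stop@L3
  join L6 pred L5: L5 stop@L3
  join L7 pred L3: · stop@L3
  join L7 pred L5: L5 stop@L3
  join L7 pred L6: L6 stop@L3
  join L8 pred L4: L4 stop@L3
  join L8 pred L6: L6 stop@L3
  DF(L0)=∅
  DF(L1)={L1}
  DF(L2)=∅
  DF(L3)={L1,L3}
  DF(L4)={L3,L6,L8}
  DF(L5)={L6,L7}
  DF(L6)={L7,L8}
  DF(L7)={L1}
  DF(L8)=∅
  DF(L9)=∅

DF(L3) = ["L1", "L3"]

Answer: ["L1", "L3"]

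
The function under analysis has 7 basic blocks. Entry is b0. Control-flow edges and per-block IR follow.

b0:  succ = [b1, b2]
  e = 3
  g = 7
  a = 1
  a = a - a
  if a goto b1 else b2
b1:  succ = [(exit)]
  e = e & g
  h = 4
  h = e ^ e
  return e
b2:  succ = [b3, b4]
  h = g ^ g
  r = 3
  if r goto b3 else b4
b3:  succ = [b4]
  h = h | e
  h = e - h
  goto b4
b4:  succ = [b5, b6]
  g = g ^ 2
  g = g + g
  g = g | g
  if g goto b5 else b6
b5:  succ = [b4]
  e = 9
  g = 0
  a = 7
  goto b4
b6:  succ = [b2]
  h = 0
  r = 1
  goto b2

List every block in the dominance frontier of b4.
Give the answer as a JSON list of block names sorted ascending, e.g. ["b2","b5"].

Answer: ["b2", "b4"]

Derivation:
idom tree: b1←b0 b2←b0 b3←b2 b4←b2 b5←b4 b6←b4
Dom∩ at merges:
  b2: preds {b0,b6}: {b0} ∩ {b0,b2,b4,b6} = {b0}; idom=b0
  b4: preds {b2,b3,b5}: {b0,b2} ∩ {b0,b2,b3} ∩ {b0,b2,b4,b5} = {b0,b2}; idom=b2

DF derivation:
  b2←b0: walk · to b0
  b2←b6: walk b6→b4→b2 to b0
  b4←b2: walk · to b2
  b4←b3: walk b3 to b2
  b4←b5: walk b5→b4 to b2
  DF(b0)=∅
  DF(b1)=∅
  DF(b2)={b2}
  DF(b3)={b4}
  DF(b4)={b2,b4}
  DF(b5)={b4}
  DF(b6)={b2}

DF(b4) = ["b2", "b4"]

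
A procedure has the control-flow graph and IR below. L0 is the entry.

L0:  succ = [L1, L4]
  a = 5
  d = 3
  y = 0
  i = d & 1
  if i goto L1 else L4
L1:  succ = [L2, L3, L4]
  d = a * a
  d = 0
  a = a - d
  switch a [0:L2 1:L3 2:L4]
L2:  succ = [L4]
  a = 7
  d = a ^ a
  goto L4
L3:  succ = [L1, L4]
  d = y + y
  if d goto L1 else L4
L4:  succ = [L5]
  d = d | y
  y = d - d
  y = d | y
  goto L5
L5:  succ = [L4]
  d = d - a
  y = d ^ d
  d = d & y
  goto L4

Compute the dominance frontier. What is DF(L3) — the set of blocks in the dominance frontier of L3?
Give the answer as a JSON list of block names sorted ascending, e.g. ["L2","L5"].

idom tree: L1←L0 L2←L1 L3←L1 L4←L0 L5←L4
Join-block Dom:
  L1: preds {L0,L3}: {L0} ∩ {L0,L1,L3} = {L0}; idom=L0
  L4: preds {L0,L1,L2,L3,L5}: {L0} ∩ {L0,L1} ∩ {L0,L1,L2} ∩ {L0,L1,L3} ∩ {L0,L4,L5} = {L0}; idom=L0

Frontier:
  L1←L0: walk · to L0
  L1←L3: walk L3→L1 to L0
  L4←L0: walk · to L0
  L4←L1: walk L1 to L0
  L4←L2: walk L2→L1 to L0
  L4←L3: walk L3→L1 to L0
  L4←L5: walk L5→L4 to L0
  DF(L0)=∅
  DF(L1)={L1,L4}
  DF(L2)={L4}
  DF(L3)={L1,L4}
  DF(L4)={L4}
  DF(L5)={L4}

DF(L3) = ["L1", "L4"]

Answer: ["L1", "L4"]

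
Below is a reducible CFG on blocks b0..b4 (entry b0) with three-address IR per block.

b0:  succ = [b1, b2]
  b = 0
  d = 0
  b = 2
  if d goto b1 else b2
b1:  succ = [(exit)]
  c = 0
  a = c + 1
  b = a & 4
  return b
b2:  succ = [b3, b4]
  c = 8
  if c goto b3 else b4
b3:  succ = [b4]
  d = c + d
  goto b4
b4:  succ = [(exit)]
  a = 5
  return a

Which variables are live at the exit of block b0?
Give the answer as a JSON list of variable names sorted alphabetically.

Per-block:
  b0: {b,d} / ∅
  b1: {a,b,c} / ∅
  b2: {c} / ∅
  b3: {d} / {c,d}
  b4: {a} / ∅

Liveness:
  b0 li=∅ lo={d}
  b1 li=∅ lo=∅
  b2 li={d} lo={c,d}
  b3 li={c,d} lo=∅
  b4 li=∅ lo=∅

live-out(b0) = ["d"]

Answer: ["d"]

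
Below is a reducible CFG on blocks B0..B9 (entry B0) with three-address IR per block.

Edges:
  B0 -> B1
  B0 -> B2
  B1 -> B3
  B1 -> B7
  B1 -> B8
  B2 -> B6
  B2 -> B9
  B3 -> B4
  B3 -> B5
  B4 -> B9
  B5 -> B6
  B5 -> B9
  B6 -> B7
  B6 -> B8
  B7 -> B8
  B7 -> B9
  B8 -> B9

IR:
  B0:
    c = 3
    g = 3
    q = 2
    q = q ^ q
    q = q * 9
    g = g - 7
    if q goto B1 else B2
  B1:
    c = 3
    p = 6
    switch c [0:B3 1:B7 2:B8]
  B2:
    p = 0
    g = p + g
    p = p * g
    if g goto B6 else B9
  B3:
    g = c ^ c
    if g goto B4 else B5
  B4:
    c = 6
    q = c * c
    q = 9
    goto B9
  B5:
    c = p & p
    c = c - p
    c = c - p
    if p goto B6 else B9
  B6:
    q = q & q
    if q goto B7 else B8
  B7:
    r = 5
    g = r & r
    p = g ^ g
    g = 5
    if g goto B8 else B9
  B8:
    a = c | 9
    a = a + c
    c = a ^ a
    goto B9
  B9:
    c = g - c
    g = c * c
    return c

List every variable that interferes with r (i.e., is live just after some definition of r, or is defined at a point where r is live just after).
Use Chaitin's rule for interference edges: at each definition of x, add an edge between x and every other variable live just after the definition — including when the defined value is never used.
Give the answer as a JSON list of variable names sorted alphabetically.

Per-block:
  B0: def={c,g,q} ue=∅
  B1: def={c,p} ue=∅
  B2: def={g,p} ue={g}
  B3: def={g} ue={c}
  B4: def={c,q} ue=∅
  B5: def={c} ue={p}
  B6: def={q} ue={q}
  B7: def={g,p,r} ue=∅
  B8: def={a,c} ue={c}
  B9: def={c,g} ue={c,g}

Liveness:
  B0 li=∅ lo={c,g,q}
  B1 li={g,q} lo={c,g,p,q}
  B2 li={c,g,q} lo={c,g,q}
  B3 li={c,p,q} lo={g,p,q}
  B4 li={g} lo={c,g}
  B5 li={g,p,q} lo={c,g,q}
  B6 li={c,g,q} lo={c,g}
  B7 li={c} lo={c,g}
  B8 li={c,g} lo={c,g}
  B9 li={c,g} lo=∅

Conflict graph:
  a — {c,g}
  c — {a,g,p,q,r}
  g — {a,c,p,q}
  p — {c,g,q}
  q — {c,g,p}
  r — {c}

N(r) = ["c"]

Answer: ["c"]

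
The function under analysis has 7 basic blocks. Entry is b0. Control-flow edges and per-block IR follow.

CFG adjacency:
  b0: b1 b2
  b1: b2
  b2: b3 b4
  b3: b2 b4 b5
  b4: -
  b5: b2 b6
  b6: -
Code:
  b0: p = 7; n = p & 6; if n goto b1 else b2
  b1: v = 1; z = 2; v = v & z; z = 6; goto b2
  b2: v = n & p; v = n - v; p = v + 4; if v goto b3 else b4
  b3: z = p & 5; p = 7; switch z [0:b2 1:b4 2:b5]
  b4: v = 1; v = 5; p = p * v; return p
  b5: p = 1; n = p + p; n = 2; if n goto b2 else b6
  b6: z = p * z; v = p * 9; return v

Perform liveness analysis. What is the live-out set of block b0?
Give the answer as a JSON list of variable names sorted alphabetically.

Answer: ["n", "p"]

Derivation:
def/use:
  b0 def {n,p} use ∅
  b1 def {v,z} use ∅
  b2 def {p,v} use {n,p}
  b3 def {p,z} use {p}
  b4 def {p,v} use {p}
  b5 def {n,p} use ∅
  b6 def {v,z} use {p,z}

Backward fixpoint:
  b0 li=∅ lo={n,p}
  b1 li={n,p} lo={n,p}
  b2 li={n,p} lo={n,p}
  b3 li={n,p} lo={n,p,z}
  b4 li={p} lo=∅
  b5 li={z} lo={n,p,z}
  b6 li={p,z} lo=∅

live-out(b0) = ["n", "p"]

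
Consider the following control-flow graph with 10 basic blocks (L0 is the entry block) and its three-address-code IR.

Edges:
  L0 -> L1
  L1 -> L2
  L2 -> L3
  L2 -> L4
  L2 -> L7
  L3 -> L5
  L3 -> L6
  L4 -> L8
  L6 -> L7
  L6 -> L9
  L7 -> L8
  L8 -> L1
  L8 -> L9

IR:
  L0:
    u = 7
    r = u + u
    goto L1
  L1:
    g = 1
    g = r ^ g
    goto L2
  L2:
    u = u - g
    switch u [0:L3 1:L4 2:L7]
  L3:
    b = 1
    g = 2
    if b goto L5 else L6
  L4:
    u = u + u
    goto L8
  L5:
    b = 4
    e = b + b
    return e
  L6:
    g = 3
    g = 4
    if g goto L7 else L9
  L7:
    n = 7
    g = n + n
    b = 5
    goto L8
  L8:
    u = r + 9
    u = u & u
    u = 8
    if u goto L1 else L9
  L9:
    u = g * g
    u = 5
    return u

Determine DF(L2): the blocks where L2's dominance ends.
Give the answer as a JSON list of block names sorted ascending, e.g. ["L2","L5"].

Answer: ["L1"]

Working:
idom tree: L1←L0 L2←L1 L3←L2 L4←L2 L5←L3 L6←L3 L7←L2 L8←L2 L9←L2
Join-block Dom:
  L1: preds {L0,L8}: {L0} ∩ {L0,L1,L2,L8} = {L0}; idom=L0
  L7: preds {L2,L6}: {L0,L1,L2} ∩ {L0,L1,L2,L3,L6} = {L0,L1,L2}; idom=L2
  L8: preds {L4,L7}: {L0,L1,L2,L4} ∩ {L0,L1,L2,L7} = {L0,L1,L2}; idom=L2
  L9: preds {L6,L8}: {L0,L1,L2,L3,L6} ∩ {L0,L1,L2,L8} = {L0,L1,L2}; idom=L2

DF walk-up:
  L1←L0: walk · to L0
  L1←L8: walk L8→L2→L1 to L0
  L7←L2: walk · to L2
  L7←L6: walk L6→L3 to L2
  L8←L4: walk L4 to L2
  L8←L7: walk L7 to L2
  L9←L6: walk L6→L3 to L2
  L9←L8: walk L8 to L2
  DF(L0)=∅
  DF(L1)={L1}
  DF(L2)={L1}
  DF(L3)={L7,L9}
  DF(L4)={L8}
  DF(L5)=∅
  DF(L6)={L7,L9}
  DF(L7)={L8}
  DF(L8)={L1,L9}
  DF(L9)=∅

DF(L2) = ["L1"]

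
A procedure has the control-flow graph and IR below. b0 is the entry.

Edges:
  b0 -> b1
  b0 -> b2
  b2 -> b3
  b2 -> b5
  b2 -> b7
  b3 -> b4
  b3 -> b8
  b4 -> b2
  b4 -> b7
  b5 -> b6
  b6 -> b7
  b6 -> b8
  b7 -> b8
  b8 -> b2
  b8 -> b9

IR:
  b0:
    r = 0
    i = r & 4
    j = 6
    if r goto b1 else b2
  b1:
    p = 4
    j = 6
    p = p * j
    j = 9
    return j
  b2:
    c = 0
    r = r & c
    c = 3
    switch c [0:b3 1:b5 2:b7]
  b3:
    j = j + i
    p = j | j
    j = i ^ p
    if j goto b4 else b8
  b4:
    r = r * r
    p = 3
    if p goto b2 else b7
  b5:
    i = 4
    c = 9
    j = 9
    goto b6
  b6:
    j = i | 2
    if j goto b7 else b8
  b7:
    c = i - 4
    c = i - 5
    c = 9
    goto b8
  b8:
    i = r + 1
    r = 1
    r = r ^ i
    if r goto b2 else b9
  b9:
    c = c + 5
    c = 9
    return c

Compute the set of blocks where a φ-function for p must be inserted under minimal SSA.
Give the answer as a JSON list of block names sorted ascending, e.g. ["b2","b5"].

Answer: ["b2", "b7", "b8"]

Working:
idom tree: b1←b0 b2←b0 b3←b2 b4←b3 b5←b2 b6←b5 b7←b2 b8←b2 b9←b8
Dom at joins:
  b2: preds {b0,b4,b8}: {b0} ∩ {b0,b2,b3,b4} ∩ {b0,b2,b8} = {b0}; idom=b0
  b7: preds {b2,b4,b6}: {b0,b2} ∩ {b0,b2,b3,b4} ∩ {b0,b2,b5,b6} = {b0,b2}; idom=b2
  b8: preds {b3,b6,b7}: {b0,b2,b3} ∩ {b0,b2,b5,b6} ∩ {b0,b2,b7} = {b0,b2}; idom=b2

Frontier:
  b2←b0: walk · to b0
  b2←b4: walk b4→b3→b2 to b0
  b2←b8: walk b8→b2 to b0
  b7←b2: walk · to b2
  b7←b4: walk b4→b3 to b2
  b7←b6: walk b6→b5 to b2
  b8←b3: walk b3 to b2
  b8←b6: walk b6→b5 to b2
  b8←b7: walk b7 to b2
  b0 → ∅
  b1 → ∅
  b2 → {b2}
  b3 → {b2,b7,b8}
  b4 → {b2,b7}
  b5 → {b7,b8}
  b6 → {b7,b8}
  b7 → {b8}
  b8 → {b2}
  b9 → ∅

φ for p: defs {b1,b3,b4}
  DF⁺ = {b2,b7,b8}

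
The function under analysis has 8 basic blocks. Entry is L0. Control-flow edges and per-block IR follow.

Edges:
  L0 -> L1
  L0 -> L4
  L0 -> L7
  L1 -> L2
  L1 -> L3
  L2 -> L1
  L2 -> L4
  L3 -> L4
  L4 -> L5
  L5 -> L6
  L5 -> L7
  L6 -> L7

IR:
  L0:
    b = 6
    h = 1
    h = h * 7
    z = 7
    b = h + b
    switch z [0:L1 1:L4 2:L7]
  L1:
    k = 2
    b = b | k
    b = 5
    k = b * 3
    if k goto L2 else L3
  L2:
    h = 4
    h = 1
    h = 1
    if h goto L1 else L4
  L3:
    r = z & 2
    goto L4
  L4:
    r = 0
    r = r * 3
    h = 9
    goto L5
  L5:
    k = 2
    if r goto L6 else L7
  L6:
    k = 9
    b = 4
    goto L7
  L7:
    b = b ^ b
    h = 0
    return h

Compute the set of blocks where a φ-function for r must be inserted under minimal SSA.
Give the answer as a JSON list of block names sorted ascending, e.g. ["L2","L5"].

idom tree: L1←L0 L2←L1 L3←L1 L4←L0 L5←L4 L6←L5 L7←L0
Dom at joins:
  L1: preds {L0,L2}: {L0} ∩ {L0,L1,L2} = {L0}; idom=L0
  L4: preds {L0,L2,L3}: {L0} ∩ {L0,L1,L2} ∩ {L0,L1,L3} = {L0}; idom=L0
  L7: preds {L0,L5,L6}: {L0} ∩ {L0,L4,L5} ∩ {L0,L4,L5,L6} = {L0}; idom=L0

DF walk-up:
  join L1 pred L0: · stop@L0
  join L1 pred L2: L2→L1 stop@L0
  join L4 pred L0: · stop@L0
  join L4 pred L2: L2→L1 stop@L0
  join L4 pred L3: L3→L1 stop@L0
  join L7 pred L0: · stop@L0
  join L7 pred L5: L5→L4 stop@L0
  join L7 pred L6: L6→L5→L4 stop@L0
  DF(L0)=∅
  DF(L1)={L1,L4}
  DF(L2)={L1,L4}
  DF(L3)={L4}
  DF(L4)={L7}
  DF(L5)={L7}
  DF(L6)={L7}
  DF(L7)=∅

φ for r: defs {L3,L4}
  DF⁺ = {L4,L7}

Answer: ["L4", "L7"]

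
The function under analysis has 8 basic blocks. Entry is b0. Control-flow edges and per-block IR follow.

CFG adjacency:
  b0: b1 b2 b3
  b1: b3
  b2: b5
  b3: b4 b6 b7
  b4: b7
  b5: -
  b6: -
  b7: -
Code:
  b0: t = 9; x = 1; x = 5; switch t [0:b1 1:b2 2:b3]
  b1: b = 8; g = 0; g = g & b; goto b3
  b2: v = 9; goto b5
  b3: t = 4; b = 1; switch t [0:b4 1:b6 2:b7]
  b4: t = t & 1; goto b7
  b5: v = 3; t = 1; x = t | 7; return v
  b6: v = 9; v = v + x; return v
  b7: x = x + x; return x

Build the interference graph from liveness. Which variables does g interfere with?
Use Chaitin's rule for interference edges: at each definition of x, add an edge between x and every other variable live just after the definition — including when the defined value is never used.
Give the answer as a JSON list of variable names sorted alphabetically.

Answer: ["b", "x"]

Derivation:
Block summaries:
  b0 def {t,x} use ∅
  b1 def {b,g} use ∅
  b2 def {v} use ∅
  b3 def {b,t} use ∅
  b4 def {t} use {t}
  b5 def {t,v,x} use ∅
  b6 def {v} use {x}
  b7 def {x} use {x}

Liveness:
  b0: in=∅ out={x}
  b1: in={x} out={x}
  b2: in=∅ out=∅
  b3: in={x} out={t,x}
  b4: in={t,x} out={x}
  b5: in=∅ out=∅
  b6: in={x} out=∅
  b7: in={x} out=∅

Interference:
  b: {g,t,x}
  g: {b,x}
  t: {b,v,x}
  v: {t,x}
  x: {b,g,t,v}

N(g) = ["b", "x"]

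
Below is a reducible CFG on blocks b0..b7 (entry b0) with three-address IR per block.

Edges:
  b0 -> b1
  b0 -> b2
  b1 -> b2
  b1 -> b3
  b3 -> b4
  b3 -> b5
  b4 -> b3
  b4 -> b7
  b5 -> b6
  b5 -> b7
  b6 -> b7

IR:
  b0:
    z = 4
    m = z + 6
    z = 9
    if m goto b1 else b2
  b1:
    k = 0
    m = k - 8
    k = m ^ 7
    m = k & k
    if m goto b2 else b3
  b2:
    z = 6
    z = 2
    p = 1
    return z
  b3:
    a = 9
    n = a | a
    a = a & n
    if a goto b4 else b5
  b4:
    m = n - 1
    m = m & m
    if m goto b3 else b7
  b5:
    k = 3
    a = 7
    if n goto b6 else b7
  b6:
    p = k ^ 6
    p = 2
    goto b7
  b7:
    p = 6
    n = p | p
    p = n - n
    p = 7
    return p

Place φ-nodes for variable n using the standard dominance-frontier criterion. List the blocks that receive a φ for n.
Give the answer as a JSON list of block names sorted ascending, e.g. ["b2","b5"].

idom tree: b1←b0 b2←b0 b3←b1 b4←b3 b5←b3 b6←b5 b7←b3
Join-block Dom:
  b2: preds {b0,b1}: {b0} ∩ {b0,b1} = {b0}; idom=b0
  b3: preds {b1,b4}: {b0,b1} ∩ {b0,b1,b3,b4} = {b0,b1}; idom=b1
  b7: preds {b4,b5,b6}: {b0,b1,b3,b4} ∩ {b0,b1,b3,b5} ∩ {b0,b1,b3,b5,b6} = {b0,b1,b3}; idom=b3

DF walk-up:
  join b2 pred b0: · stop@b0
  join b2 pred b1: b1 stop@b0
  join b3 pred b1: · stop@b1
  join b3 pred b4: b4→b3 stop@b1
  join b7 pred b4: b4 stop@b3
  join b7 pred b5: b5 stop@b3
  join b7 pred b6: b6→b5 stop@b3
  DF(b0)=∅
  DF(b1)={b2}
  DF(b2)=∅
  DF(b3)={b3}
  DF(b4)={b3,b7}
  DF(b5)={b7}
  DF(b6)={b7}
  DF(b7)=∅

φ for n: defs {b3,b7}
  DF⁺ = {b3}

Answer: ["b3"]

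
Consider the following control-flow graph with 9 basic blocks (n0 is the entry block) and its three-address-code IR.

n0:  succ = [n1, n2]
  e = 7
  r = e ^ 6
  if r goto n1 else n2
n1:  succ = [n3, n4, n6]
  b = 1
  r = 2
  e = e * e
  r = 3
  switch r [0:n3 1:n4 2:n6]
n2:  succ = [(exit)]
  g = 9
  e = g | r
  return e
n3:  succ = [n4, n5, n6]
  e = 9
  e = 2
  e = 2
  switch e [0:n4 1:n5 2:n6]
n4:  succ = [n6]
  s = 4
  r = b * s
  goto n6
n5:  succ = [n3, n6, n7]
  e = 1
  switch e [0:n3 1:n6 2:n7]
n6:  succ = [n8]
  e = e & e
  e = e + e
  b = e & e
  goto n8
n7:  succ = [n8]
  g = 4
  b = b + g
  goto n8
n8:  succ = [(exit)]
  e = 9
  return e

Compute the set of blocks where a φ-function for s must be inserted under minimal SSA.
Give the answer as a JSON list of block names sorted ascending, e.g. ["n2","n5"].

Answer: ["n6", "n8"]

Working:
idom tree: n1←n0 n2←n0 n3←n1 n4←n1 n5←n3 n6←n1 n7←n5 n8←n1
Dom∩ at merges:
  n3: preds {n1,n5}: {n0,n1} ∩ {n0,n1,n3,n5} = {n0,n1}; idom=n1
  n4: preds {n1,n3}: {n0,n1} ∩ {n0,n1,n3} = {n0,n1}; idom=n1
  n6: preds {n1,n3,n4,n5}: {n0,n1} ∩ {n0,n1,n3} ∩ {n0,n1,n4} ∩ {n0,n1,n3,n5} = {n0,n1}; idom=n1
  n8: preds {n6,n7}: {n0,n1,n6} ∩ {n0,n1,n3,n5,n7} = {n0,n1}; idom=n1

Frontier:
  n3←n1: walk · to n1
  n3←n5: walk n5→n3 to n1
  n4←n1: walk · to n1
  n4←n3: walk n3 to n1
  n6←n1: walk · to n1
  n6←n3: walk n3 to n1
  n6←n4: walk n4 to n1
  n6←n5: walk n5→n3 to n1
  n8←n6: walk n6 to n1
  n8←n7: walk n7→n5→n3 to n1
  n0 → ∅
  n1 → ∅
  n2 → ∅
  n3 → {n3,n4,n6,n8}
  n4 → {n6}
  n5 → {n3,n6,n8}
  n6 → {n8}
  n7 → {n8}
  n8 → ∅

φ for s: defs {n4}
  DF⁺ = {n6,n8}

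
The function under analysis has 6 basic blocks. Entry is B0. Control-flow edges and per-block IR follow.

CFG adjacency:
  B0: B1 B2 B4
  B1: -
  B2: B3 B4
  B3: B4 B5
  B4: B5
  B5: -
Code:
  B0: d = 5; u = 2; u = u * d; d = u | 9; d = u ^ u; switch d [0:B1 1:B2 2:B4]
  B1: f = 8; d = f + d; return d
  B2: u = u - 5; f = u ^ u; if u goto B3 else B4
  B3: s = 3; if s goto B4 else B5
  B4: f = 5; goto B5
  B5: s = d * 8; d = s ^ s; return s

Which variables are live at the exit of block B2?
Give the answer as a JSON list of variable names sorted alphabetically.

def/use:
  B0: {d,u} / ∅
  B1: {d,f} / {d}
  B2: {f,u} / {u}
  B3: {s} / ∅
  B4: {f} / ∅
  B5: {d,s} / {d}

Live sets:
  B0: in=∅ out={d,u}
  B1: in={d} out=∅
  B2: in={d,u} out={d}
  B3: in={d} out={d}
  B4: in={d} out={d}
  B5: in={d} out=∅

live-out(B2) = ["d"]

Answer: ["d"]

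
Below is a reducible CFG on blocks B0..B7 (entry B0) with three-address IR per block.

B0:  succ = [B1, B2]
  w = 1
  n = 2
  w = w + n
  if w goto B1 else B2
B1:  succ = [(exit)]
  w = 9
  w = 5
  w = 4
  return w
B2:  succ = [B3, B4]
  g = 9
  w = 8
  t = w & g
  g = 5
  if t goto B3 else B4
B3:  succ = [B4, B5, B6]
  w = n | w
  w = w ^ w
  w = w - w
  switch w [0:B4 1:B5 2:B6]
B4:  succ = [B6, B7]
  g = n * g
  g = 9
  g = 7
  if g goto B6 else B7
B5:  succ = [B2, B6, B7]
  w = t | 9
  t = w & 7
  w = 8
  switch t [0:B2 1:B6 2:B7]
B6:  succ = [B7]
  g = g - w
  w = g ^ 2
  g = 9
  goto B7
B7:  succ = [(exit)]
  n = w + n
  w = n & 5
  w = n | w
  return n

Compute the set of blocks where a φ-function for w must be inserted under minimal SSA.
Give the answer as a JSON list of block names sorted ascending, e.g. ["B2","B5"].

idom tree: B1←B0 B2←B0 B3←B2 B4←B2 B5←B3 B6←B2 B7←B2
Dom∩ at merges:
  B2: preds {B0,B5}: {B0} ∩ {B0,B2,B3,B5} = {B0}; idom=B0
  B4: preds {B2,B3}: {B0,B2} ∩ {B0,B2,B3} = {B0,B2}; idom=B2
  B6: preds {B3,B4,B5}: {B0,B2,B3} ∩ {B0,B2,B4} ∩ {B0,B2,B3,B5} = {B0,B2}; idom=B2
  B7: preds {B4,B5,B6}: {B0,B2,B4} ∩ {B0,B2,B3,B5} ∩ {B0,B2,B6} = {B0,B2}; idom=B2

Frontier:
  B2←B0: walk · to B0
  B2←B5: walk B5→B3→B2 to B0
  B4←B2: walk · to B2
  B4←B3: walk B3 to B2
  B6←B3: walk B3 to B2
  B6←B4: walk B4 to B2
  B6←B5: walk B5→B3 to B2
  B7←B4: walk B4 to B2
  B7←B5: walk B5→B3 to B2
  B7←B6: walk B6 to B2
  DF(B0)=∅
  DF(B1)=∅
  DF(B2)={B2}
  DF(B3)={B2,B4,B6,B7}
  DF(B4)={B6,B7}
  DF(B5)={B2,B6,B7}
  DF(B6)={B7}
  DF(B7)=∅

φ for w: defs {B0,B1,B2,B3,B5,B6,B7}
  DF⁺ = {B2,B4,B6,B7}

Answer: ["B2", "B4", "B6", "B7"]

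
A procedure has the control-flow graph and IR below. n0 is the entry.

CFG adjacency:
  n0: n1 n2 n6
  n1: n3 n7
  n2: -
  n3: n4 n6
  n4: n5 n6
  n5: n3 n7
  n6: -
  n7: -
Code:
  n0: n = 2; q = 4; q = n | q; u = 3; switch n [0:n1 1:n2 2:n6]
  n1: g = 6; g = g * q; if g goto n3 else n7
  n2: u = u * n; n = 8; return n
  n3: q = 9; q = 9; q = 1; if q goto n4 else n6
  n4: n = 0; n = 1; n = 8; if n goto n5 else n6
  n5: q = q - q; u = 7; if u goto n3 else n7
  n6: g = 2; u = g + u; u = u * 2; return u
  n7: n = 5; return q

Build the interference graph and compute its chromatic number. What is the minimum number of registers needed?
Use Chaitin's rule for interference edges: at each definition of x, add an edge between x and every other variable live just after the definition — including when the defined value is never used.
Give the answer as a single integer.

def/use:
  n0 def {n,q,u} use ∅
  n1 def {g} use {q}
  n2 def {n,u} use {n,u}
  n3 def {q} use ∅
  n4 def {n} use ∅
  n5 def {q,u} use {q}
  n6 def {g,u} use {u}
  n7 def {n} use {q}

Backward fixpoint:
  live n0: ∅→{n,q,u}
  live n1: {q,u}→{q,u}
  live n2: {n,u}→∅
  live n3: {u}→{q,u}
  live n4: {q,u}→{q,u}
  live n5: {q}→{q,u}
  live n6: {u}→∅
  live n7: {q}→∅

Conflict graph:
  g — {q,u}
  n — {q,u}
  q — {g,n,u}
  u — {g,n,q}

Registers:
  {g,q,u} pairwise interfere (3-clique) ⇒ χ ≥ 3
  3-colouring: r0={q}  r1={u}  r2={g,n}
  χ = 3

Answer: 3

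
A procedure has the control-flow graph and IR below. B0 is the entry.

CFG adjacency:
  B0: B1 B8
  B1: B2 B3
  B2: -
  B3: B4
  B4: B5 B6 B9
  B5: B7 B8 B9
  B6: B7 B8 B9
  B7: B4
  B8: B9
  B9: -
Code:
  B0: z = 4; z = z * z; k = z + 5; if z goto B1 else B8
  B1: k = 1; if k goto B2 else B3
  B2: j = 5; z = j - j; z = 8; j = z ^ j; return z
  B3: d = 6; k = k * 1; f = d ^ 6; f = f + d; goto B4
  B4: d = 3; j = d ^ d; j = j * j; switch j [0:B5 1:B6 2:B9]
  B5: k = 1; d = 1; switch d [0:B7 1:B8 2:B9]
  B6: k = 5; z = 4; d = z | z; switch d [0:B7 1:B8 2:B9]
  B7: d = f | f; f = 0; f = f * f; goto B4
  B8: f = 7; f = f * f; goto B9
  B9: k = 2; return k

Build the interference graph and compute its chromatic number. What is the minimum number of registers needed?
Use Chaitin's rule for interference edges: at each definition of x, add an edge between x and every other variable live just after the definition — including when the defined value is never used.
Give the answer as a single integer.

Answer: 3

Working:
Per-block:
  B0: {k,z} / ∅
  B1: {k} / ∅
  B2: {j,z} / ∅
  B3: {d,f,k} / {k}
  B4: {d,j} / ∅
  B5: {d,k} / ∅
  B6: {d,k,z} / ∅
  B7: {d,f} / {f}
  B8: {f} / ∅
  B9: {k} / ∅

Liveness:
  live B0: ∅→∅
  live B1: ∅→{k}
  live B2: ∅→∅
  live B3: {k}→{f}
  live B4: {f}→{f}
  live B5: {f}→{f}
  live B6: {f}→{f}
  live B7: {f}→{f}
  live B8: ∅→∅
  live B9: ∅→∅

Conflict graph:
  d: {f,k}
  f: {d,j,k,z}
  j: {f,z}
  k: {d,f,z}
  z: {f,j,k}

Colouring:
  clique {d,f,k} ⇒ need ≥ 3
  3-colouring: r0={f}  r1={j,k}  r2={d,z}
  χ = 3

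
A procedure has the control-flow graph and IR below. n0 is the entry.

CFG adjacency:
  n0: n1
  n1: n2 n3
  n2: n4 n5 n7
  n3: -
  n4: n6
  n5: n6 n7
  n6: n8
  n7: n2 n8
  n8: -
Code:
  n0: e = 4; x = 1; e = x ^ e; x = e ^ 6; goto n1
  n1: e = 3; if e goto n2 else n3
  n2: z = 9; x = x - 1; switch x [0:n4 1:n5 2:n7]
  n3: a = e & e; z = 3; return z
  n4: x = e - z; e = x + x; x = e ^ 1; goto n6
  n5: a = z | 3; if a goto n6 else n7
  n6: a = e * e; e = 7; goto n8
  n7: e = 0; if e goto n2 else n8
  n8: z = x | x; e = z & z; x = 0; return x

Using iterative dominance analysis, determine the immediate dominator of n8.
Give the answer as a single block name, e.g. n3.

idom tree: n1←n0 n2←n1 n3←n1 n4←n2 n5←n2 n6←n2 n7←n2 n8←n2
Join-block Dom:
  n2: preds {n1,n7}: {n0,n1} ∩ {n0,n1,n2,n7} = {n0,n1}; idom=n1
  n6: preds {n4,n5}: {n0,n1,n2,n4} ∩ {n0,n1,n2,n5} = {n0,n1,n2}; idom=n2
  n7: preds {n2,n5}: {n0,n1,n2} ∩ {n0,n1,n2,n5} = {n0,n1,n2}; idom=n2
  n8: preds {n6,n7}: {n0,n1,n2,n6} ∩ {n0,n1,n2,n7} = {n0,n1,n2}; idom=n2

idom(n8) = n2

Answer: n2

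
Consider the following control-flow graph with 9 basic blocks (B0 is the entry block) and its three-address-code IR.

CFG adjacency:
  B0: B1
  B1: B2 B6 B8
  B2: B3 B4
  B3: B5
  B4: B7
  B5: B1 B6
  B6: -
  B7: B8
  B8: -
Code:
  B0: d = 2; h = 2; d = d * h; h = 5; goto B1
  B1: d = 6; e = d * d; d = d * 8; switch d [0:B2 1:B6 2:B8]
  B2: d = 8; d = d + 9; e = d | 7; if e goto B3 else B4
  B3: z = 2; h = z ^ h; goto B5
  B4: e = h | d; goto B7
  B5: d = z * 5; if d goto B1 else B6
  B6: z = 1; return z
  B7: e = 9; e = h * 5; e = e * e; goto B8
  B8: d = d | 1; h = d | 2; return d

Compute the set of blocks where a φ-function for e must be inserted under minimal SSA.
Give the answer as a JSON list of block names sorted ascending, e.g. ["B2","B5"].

idom tree: B1←B0 B2←B1 B3←B2 B4←B2 B5←B3 B6←B1 B7←B4 B8←B1
Dom∩ at merges:
  B1: preds {B0,B5}: {B0} ∩ {B0,B1,B2,B3,B5} = {B0}; idom=B0
  B6: preds {B1,B5}: {B0,B1} ∩ {B0,B1,B2,B3,B5} = {B0,B1}; idom=B1
  B8: preds {B1,B7}: {B0,B1} ∩ {B0,B1,B2,B4,B7} = {B0,B1}; idom=B1

Frontier:
  B1←B0: walk · to B0
  B1←B5: walk B5→B3→B2→B1 to B0
  B6←B1: walk · to B1
  B6←B5: walk B5→B3→B2 to B1
  B8←B1: walk · to B1
  B8←B7: walk B7→B4→B2 to B1
  B0 → ∅
  B1 → {B1}
  B2 → {B1,B6,B8}
  B3 → {B1,B6}
  B4 → {B8}
  B5 → {B1,B6}
  B6 → ∅
  B7 → {B8}
  B8 → ∅

φ for e: defs {B1,B2,B4,B7}
  DF⁺ = {B1,B6,B8}

Answer: ["B1", "B6", "B8"]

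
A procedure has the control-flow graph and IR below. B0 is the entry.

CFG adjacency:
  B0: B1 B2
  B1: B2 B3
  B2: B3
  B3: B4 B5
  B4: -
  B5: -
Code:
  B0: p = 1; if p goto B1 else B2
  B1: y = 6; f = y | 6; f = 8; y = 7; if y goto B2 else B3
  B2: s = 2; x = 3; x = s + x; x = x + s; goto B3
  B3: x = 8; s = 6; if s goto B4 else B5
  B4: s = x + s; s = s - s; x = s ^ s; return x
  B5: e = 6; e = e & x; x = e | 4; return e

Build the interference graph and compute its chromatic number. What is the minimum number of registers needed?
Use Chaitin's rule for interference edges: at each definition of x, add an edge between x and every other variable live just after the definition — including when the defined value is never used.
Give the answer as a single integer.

Block summaries:
  B0: {p} / ∅
  B1: {f,y} / ∅
  B2: {s,x} / ∅
  B3: {s,x} / ∅
  B4: {s,x} / {s,x}
  B5: {e,x} / {x}

Live sets:
  B0: in=∅ out=∅
  B1: in=∅ out=∅
  B2: in=∅ out=∅
  B3: in=∅ out={s,x}
  B4: in={s,x} out=∅
  B5: in={x} out=∅

Interfere edges:
  e — {x}
  f — ∅
  p — ∅
  s — {x}
  x — {e,s}
  y — ∅

Registers:
  clique {e,x} ⇒ need ≥ 2
  2-colouring: c0={f,p,x,y}  c1={e,s}
  χ = 2

Answer: 2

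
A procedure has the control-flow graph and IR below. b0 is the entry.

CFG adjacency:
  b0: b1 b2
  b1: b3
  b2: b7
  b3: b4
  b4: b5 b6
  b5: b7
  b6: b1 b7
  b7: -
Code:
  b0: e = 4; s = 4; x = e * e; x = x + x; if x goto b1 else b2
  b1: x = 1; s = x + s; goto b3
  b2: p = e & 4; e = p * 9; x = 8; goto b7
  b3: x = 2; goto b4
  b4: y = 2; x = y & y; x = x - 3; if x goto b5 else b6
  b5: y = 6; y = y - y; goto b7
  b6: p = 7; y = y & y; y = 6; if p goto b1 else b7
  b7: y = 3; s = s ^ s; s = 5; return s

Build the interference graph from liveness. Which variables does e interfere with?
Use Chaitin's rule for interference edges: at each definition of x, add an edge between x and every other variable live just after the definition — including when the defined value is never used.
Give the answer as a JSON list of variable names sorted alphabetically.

Block summaries:
  b0 def {e,s,x} use ∅
  b1 def {s,x} use {s}
  b2 def {e,p,x} use {e}
  b3 def {x} use ∅
  b4 def {x,y} use ∅
  b5 def {y} use ∅
  b6 def {p,y} use {y}
  b7 def {s,y} use {s}

Liveness:
  b0: in=∅ out={e,s}
  b1: in={s} out={s}
  b2: in={e,s} out={s}
  b3: in={s} out={s}
  b4: in={s} out={s,y}
  b5: in={s} out={s}
  b6: in={s,y} out={s}
  b7: in={s} out=∅

Interfere edges:
  e↔{s,x}
  p↔{s,y}
  s↔{e,p,x,y}
  x↔{e,s,y}
  y↔{p,s,x}

N(e) = ["s", "x"]

Answer: ["s", "x"]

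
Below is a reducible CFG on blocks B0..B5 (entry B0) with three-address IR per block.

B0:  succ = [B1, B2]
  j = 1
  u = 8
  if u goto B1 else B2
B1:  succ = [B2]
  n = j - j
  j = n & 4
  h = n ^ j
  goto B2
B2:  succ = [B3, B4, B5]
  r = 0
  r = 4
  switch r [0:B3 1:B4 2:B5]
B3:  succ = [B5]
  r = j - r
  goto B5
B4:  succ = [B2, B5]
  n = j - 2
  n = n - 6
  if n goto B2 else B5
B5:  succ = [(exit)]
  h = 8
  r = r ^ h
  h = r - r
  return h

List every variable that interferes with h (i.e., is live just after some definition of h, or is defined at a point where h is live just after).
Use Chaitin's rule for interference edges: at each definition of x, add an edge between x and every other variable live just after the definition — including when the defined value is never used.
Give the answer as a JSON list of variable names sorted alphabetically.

Answer: ["j", "r"]

Working:
Per-block:
  B0: def={j,u} ue=∅
  B1: def={h,j,n} ue={j}
  B2: def={r} ue=∅
  B3: def={r} ue={j,r}
  B4: def={n} ue={j}
  B5: def={h,r} ue={r}

Liveness:
  live B0: ∅→{j}
  live B1: {j}→{j}
  live B2: {j}→{j,r}
  live B3: {j,r}→{r}
  live B4: {j,r}→{j,r}
  live B5: {r}→∅

Conflict graph:
  h — {j,r}
  j — {h,n,r,u}
  n — {j,r}
  r — {h,j,n}
  u — {j}

N(h) = ["j", "r"]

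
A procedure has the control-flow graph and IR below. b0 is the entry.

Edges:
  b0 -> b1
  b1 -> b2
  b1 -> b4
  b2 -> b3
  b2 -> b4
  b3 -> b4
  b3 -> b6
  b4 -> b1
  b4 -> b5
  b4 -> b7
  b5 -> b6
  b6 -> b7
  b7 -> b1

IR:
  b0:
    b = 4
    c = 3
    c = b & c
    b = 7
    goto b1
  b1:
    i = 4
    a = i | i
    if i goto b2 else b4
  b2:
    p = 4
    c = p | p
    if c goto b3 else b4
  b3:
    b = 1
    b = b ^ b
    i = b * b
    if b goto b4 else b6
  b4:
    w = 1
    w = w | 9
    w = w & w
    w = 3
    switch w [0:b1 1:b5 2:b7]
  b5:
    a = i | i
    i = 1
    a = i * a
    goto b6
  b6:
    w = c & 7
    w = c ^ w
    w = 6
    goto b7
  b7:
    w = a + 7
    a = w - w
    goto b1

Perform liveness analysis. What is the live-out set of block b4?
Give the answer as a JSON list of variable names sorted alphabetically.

Answer: ["a", "c", "i"]

Working:
Per-block:
  b0 def {b,c} use ∅
  b1 def {a,i} use ∅
  b2 def {c,p} use ∅
  b3 def {b,i} use ∅
  b4 def {w} use ∅
  b5 def {a,i} use {i}
  b6 def {w} use {c}
  b7 def {a,w} use {a}

Live sets:
  live b0: ∅→{c}
  live b1: {c}→{a,c,i}
  live b2: {a,i}→{a,c,i}
  live b3: {a,c}→{a,c,i}
  live b4: {a,c,i}→{a,c,i}
  live b5: {c,i}→{a,c}
  live b6: {a,c}→{a,c}
  live b7: {a,c}→{c}

live-out(b4) = ["a", "c", "i"]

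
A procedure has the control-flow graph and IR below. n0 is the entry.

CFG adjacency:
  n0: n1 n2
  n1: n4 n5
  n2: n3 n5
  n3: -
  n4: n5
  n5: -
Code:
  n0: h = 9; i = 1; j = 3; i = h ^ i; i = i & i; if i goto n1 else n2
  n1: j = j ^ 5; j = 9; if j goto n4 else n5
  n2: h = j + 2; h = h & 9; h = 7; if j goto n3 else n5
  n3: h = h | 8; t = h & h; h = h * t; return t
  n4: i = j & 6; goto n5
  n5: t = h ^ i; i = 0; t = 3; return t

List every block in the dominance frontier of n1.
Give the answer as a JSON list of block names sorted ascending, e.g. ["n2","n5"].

Answer: ["n5"]

Working:
idom tree: n1←n0 n2←n0 n3←n2 n4←n1 n5←n0
Dom∩ at merges:
  n5: preds {n1,n2,n4}: {n0,n1} ∩ {n0,n2} ∩ {n0,n1,n4} = {n0}; idom=n0

DF derivation:
  join n5 pred n1: n1 stop@n0
  join n5 pred n2: n2 stop@n0
  join n5 pred n4: n4→n1 stop@n0
  n0: DF=∅
  n1: DF={n5}
  n2: DF={n5}
  n3: DF=∅
  n4: DF={n5}
  n5: DF=∅

DF(n1) = ["n5"]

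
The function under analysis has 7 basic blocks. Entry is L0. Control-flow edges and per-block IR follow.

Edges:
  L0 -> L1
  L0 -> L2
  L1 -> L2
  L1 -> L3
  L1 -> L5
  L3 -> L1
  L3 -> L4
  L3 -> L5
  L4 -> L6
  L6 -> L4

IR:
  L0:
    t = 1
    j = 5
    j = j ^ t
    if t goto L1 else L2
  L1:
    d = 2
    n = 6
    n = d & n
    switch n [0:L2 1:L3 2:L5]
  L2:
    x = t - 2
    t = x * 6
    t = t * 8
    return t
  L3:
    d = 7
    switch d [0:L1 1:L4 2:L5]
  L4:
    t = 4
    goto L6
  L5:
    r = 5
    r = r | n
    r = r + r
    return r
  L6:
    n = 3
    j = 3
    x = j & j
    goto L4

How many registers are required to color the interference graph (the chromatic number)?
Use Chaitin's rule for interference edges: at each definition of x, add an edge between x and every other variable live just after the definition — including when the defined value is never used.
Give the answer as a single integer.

def/use:
  L0: {j,t} / ∅
  L1: {d,n} / ∅
  L2: {t,x} / {t}
  L3: {d} / ∅
  L4: {t} / ∅
  L5: {r} / {n}
  L6: {j,n,x} / ∅

Backward fixpoint:
  L0: in=∅ out={t}
  L1: in={t} out={n,t}
  L2: in={t} out=∅
  L3: in={n,t} out={n,t}
  L4: in=∅ out=∅
  L5: in={n} out=∅
  L6: in=∅ out=∅

Interfere edges:
  d — {n,t}
  j — {t}
  n — {d,r,t}
  r — {n}
  t — {d,j,n}
  x — ∅

Colouring:
  lower bound: {d,n,t} mutually conflict ⇒ χ ≥ 3
  3-colouring: c0={j,n,x}  c1={r,t}  c2={d}
  χ = 3

Answer: 3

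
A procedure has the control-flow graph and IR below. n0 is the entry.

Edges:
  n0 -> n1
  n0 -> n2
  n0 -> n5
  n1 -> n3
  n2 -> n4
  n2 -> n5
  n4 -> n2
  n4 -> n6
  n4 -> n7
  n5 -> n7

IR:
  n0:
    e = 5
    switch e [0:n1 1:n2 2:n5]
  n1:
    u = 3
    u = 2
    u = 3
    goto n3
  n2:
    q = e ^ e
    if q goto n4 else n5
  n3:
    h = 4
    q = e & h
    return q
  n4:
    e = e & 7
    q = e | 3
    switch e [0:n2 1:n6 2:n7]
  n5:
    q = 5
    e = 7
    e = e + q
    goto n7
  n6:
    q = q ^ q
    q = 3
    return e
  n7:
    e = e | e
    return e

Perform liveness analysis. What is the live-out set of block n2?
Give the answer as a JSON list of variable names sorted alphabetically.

Answer: ["e"]

Analysis:
Block summaries:
  n0 def {e} use ∅
  n1 def {u} use ∅
  n2 def {q} use {e}
  n3 def {h,q} use {e}
  n4 def {e,q} use {e}
  n5 def {e,q} use ∅
  n6 def {q} use {e,q}
  n7 def {e} use {e}

Liveness:
  n0: in=∅ out={e}
  n1: in={e} out={e}
  n2: in={e} out={e}
  n3: in={e} out=∅
  n4: in={e} out={e,q}
  n5: in=∅ out={e}
  n6: in={e,q} out=∅
  n7: in={e} out=∅

live-out(n2) = ["e"]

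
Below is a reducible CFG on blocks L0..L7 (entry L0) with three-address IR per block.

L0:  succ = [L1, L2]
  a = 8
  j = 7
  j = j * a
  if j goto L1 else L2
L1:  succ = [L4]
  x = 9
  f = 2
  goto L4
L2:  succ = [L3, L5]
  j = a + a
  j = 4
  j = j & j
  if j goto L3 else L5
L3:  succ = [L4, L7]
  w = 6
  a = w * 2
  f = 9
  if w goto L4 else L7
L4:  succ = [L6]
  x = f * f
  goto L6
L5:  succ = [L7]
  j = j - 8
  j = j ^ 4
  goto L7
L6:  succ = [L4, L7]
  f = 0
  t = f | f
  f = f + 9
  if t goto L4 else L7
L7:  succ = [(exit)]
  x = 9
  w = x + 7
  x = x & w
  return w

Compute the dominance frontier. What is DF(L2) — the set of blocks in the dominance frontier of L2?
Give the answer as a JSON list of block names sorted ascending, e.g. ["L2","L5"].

Answer: ["L4", "L7"]

Derivation:
idom tree: L1←L0 L2←L0 L3←L2 L4←L0 L5←L2 L6←L4 L7←L0
Dom∩ at merges:
  L4: preds {L1,L3,L6}: {L0,L1} ∩ {L0,L2,L3} ∩ {L0,L4,L6} = {L0}; idom=L0
  L7: preds {L3,L5,L6}: {L0,L2,L3} ∩ {L0,L2,L5} ∩ {L0,L4,L6} = {L0}; idom=L0

DF derivation:
  join L4 pred L1: L1 stop@L0
  join L4 pred L3: L3→L2 stop@L0
  join L4 pred L6: L6→L4 stop@L0
  join L7 pred L3: L3→L2 stop@L0
  join L7 pred L5: L5→L2 stop@L0
  join L7 pred L6: L6→L4 stop@L0
  DF(L0)=∅
  DF(L1)={L4}
  DF(L2)={L4,L7}
  DF(L3)={L4,L7}
  DF(L4)={L4,L7}
  DF(L5)={L7}
  DF(L6)={L4,L7}
  DF(L7)=∅

DF(L2) = ["L4", "L7"]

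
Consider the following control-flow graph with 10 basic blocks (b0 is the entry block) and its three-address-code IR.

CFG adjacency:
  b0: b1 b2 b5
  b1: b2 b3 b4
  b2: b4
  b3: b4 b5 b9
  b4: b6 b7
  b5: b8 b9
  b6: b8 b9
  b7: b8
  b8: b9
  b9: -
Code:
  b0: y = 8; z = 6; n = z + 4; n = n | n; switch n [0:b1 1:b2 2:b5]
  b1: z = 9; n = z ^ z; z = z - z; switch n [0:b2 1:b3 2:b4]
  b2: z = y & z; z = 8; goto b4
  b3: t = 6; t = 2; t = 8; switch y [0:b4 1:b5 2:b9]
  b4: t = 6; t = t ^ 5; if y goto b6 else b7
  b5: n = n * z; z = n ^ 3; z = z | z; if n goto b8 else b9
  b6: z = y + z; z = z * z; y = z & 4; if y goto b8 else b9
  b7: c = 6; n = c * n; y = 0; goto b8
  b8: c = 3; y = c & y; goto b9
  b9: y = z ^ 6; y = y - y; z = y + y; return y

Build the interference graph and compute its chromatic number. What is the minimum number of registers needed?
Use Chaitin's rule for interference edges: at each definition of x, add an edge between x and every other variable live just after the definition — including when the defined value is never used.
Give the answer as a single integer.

Answer: 4

Working:
Per-block:
  b0: {n,y,z} / ∅
  b1: {n,z} / ∅
  b2: {z} / {y,z}
  b3: {t} / {y}
  b4: {t} / {y}
  b5: {n,z} / {n,z}
  b6: {y,z} / {y,z}
  b7: {c,n,y} / {n}
  b8: {c,y} / {y}
  b9: {y,z} / {z}

Live sets:
  b0 li=∅ lo={n,y,z}
  b1 li={y} lo={n,y,z}
  b2 li={n,y,z} lo={n,y,z}
  b3 li={n,y,z} lo={n,y,z}
  b4 li={n,y,z} lo={n,y,z}
  b5 li={n,y,z} lo={y,z}
  b6 li={y,z} lo={y,z}
  b7 li={n,z} lo={y,z}
  b8 li={y,z} lo={z}
  b9 li={z} lo=∅

Interference:
  c — {n,y,z}
  n — {c,t,y,z}
  t — {n,y,z}
  y — {c,n,t,z}
  z — {c,n,t,y}

Registers:
  {c,n,y,z} pairwise interfere (4-clique) ⇒ χ ≥ 4
  assign c→R3 n→R0 t→R3 y→R1 z→R2 — no edge inside a register ⇒ χ ≤ 4
  χ = 4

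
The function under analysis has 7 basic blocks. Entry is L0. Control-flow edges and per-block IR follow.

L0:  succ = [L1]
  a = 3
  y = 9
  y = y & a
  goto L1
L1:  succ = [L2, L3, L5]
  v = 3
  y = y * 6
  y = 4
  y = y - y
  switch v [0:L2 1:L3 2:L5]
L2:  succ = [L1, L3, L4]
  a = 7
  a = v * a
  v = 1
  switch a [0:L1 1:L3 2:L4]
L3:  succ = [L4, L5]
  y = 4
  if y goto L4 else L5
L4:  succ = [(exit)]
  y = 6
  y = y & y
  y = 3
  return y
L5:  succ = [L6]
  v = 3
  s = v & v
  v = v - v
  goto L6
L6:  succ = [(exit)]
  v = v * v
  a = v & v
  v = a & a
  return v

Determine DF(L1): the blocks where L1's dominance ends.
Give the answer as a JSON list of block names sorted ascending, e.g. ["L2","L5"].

Answer: ["L1"]

Working:
idom tree: L1←L0 L2←L1 L3←L1 L4←L1 L5←L1 L6←L5
Dom∩ at merges:
  L1: preds {L0,L2}: {L0} ∩ {L0,L1,L2} = {L0}; idom=L0
  L3: preds {L1,L2}: {L0,L1} ∩ {L0,L1,L2} = {L0,L1}; idom=L1
  L4: preds {L2,L3}: {L0,L1,L2} ∩ {L0,L1,L3} = {L0,L1}; idom=L1
  L5: preds {L1,L3}: {L0,L1} ∩ {L0,L1,L3} = {L0,L1}; idom=L1

DF walk-up:
  join L1 pred L0: · stop@L0
  join L1 pred L2: L2→L1 stop@L0
  join L3 pred L1: · stop@L1
  join L3 pred L2: L2 stop@L1
  join L4 pred L2: L2 stop@L1
  join L4 pred L3: L3 stop@L1
  join L5 pred L1: · stop@L1
  join L5 pred L3: L3 stop@L1
  DF(L0)=∅
  DF(L1)={L1}
  DF(L2)={L1,L3,L4}
  DF(L3)={L4,L5}
  DF(L4)=∅
  DF(L5)=∅
  DF(L6)=∅

DF(L1) = ["L1"]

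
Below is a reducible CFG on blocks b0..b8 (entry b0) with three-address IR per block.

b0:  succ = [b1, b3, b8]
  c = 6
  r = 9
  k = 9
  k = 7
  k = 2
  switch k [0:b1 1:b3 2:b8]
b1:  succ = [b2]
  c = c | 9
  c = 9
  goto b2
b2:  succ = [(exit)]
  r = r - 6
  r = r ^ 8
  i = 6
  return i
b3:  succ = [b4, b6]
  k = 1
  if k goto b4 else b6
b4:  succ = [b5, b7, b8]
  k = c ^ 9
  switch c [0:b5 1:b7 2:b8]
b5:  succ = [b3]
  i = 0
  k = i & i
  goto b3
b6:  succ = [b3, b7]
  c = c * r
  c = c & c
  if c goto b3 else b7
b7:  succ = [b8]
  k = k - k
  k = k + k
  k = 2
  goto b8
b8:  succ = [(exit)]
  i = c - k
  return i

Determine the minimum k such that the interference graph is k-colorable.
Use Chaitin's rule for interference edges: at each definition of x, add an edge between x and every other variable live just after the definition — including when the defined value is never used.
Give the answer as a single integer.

Answer: 3

Derivation:
Per-block:
  b0 def {c,k,r} use ∅
  b1 def {c} use {c}
  b2 def {i,r} use {r}
  b3 def {k} use ∅
  b4 def {k} use {c}
  b5 def {i,k} use ∅
  b6 def {c} use {c,r}
  b7 def {k} use {k}
  b8 def {i} use {c,k}

Backward fixpoint:
  b0: in=∅ out={c,k,r}
  b1: in={c,r} out={r}
  b2: in={r} out=∅
  b3: in={c,r} out={c,k,r}
  b4: in={c,r} out={c,k,r}
  b5: in={c,r} out={c,r}
  b6: in={c,k,r} out={c,k,r}
  b7: in={c,k} out={c,k}
  b8: in={c,k} out=∅

Interfere edges:
  c — {i,k,r}
  i — {c,r}
  k — {c,r}
  r — {c,i,k}

Chromatic number:
  clique {c,i,r} ⇒ need ≥ 3
  assign c→r0 i→r2 k→r2 r→r1 — no edge inside a register ⇒ χ ≤ 3
  χ = 3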